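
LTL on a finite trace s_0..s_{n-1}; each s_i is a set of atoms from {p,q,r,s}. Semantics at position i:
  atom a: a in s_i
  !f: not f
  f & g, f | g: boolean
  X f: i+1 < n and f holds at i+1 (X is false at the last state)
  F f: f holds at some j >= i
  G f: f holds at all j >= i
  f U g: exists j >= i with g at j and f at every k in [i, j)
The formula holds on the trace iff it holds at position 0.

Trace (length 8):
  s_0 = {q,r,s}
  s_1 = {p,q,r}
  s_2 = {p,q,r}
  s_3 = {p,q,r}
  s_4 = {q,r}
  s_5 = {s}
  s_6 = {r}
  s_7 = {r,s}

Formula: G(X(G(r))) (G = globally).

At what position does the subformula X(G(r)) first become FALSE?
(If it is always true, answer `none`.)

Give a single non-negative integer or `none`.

Answer: 0

Derivation:
s_0={q,r,s}: X(G(r))=False G(r)=False r=True
s_1={p,q,r}: X(G(r))=False G(r)=False r=True
s_2={p,q,r}: X(G(r))=False G(r)=False r=True
s_3={p,q,r}: X(G(r))=False G(r)=False r=True
s_4={q,r}: X(G(r))=False G(r)=False r=True
s_5={s}: X(G(r))=True G(r)=False r=False
s_6={r}: X(G(r))=True G(r)=True r=True
s_7={r,s}: X(G(r))=False G(r)=True r=True
G(X(G(r))) holds globally = False
First violation at position 0.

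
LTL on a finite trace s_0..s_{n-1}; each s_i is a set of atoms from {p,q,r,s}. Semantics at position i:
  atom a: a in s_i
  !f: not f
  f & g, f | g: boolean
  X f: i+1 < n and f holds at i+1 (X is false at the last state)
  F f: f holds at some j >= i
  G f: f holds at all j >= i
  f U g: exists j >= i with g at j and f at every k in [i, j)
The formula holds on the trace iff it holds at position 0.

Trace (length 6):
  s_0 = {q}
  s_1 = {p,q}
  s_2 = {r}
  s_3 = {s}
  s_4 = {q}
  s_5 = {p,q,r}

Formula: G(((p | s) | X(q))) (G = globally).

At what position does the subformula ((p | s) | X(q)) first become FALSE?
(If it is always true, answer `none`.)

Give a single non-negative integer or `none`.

s_0={q}: ((p | s) | X(q))=True (p | s)=False p=False s=False X(q)=True q=True
s_1={p,q}: ((p | s) | X(q))=True (p | s)=True p=True s=False X(q)=False q=True
s_2={r}: ((p | s) | X(q))=False (p | s)=False p=False s=False X(q)=False q=False
s_3={s}: ((p | s) | X(q))=True (p | s)=True p=False s=True X(q)=True q=False
s_4={q}: ((p | s) | X(q))=True (p | s)=False p=False s=False X(q)=True q=True
s_5={p,q,r}: ((p | s) | X(q))=True (p | s)=True p=True s=False X(q)=False q=True
G(((p | s) | X(q))) holds globally = False
First violation at position 2.

Answer: 2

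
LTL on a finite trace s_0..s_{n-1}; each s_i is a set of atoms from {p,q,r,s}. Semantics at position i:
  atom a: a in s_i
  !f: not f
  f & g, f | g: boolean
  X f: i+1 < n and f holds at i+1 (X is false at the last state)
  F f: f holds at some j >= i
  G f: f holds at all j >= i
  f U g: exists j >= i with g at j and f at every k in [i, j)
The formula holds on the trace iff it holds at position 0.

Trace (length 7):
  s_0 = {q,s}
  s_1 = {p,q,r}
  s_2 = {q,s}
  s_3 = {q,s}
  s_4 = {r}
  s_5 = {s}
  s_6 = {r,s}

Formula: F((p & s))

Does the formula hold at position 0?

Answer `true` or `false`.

Answer: false

Derivation:
s_0={q,s}: F((p & s))=False (p & s)=False p=False s=True
s_1={p,q,r}: F((p & s))=False (p & s)=False p=True s=False
s_2={q,s}: F((p & s))=False (p & s)=False p=False s=True
s_3={q,s}: F((p & s))=False (p & s)=False p=False s=True
s_4={r}: F((p & s))=False (p & s)=False p=False s=False
s_5={s}: F((p & s))=False (p & s)=False p=False s=True
s_6={r,s}: F((p & s))=False (p & s)=False p=False s=True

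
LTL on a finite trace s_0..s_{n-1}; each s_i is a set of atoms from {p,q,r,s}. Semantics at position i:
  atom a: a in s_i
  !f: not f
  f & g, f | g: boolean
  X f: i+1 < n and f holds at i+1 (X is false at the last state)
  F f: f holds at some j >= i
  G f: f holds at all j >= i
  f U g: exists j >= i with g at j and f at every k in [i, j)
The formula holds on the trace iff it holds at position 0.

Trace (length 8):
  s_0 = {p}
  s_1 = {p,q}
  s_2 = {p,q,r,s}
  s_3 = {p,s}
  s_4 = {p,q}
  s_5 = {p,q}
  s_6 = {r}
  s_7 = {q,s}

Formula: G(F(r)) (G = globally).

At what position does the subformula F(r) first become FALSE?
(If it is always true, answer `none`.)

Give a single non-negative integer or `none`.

s_0={p}: F(r)=True r=False
s_1={p,q}: F(r)=True r=False
s_2={p,q,r,s}: F(r)=True r=True
s_3={p,s}: F(r)=True r=False
s_4={p,q}: F(r)=True r=False
s_5={p,q}: F(r)=True r=False
s_6={r}: F(r)=True r=True
s_7={q,s}: F(r)=False r=False
G(F(r)) holds globally = False
First violation at position 7.

Answer: 7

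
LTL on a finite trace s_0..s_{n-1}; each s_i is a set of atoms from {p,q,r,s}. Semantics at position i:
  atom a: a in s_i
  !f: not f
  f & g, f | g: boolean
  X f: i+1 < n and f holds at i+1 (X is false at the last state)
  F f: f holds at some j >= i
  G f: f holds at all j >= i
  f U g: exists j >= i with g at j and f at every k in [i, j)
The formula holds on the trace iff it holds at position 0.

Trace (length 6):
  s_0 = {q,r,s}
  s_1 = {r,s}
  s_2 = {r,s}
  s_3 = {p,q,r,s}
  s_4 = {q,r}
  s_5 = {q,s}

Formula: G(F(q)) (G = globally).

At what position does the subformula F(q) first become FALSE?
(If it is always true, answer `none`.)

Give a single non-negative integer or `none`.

Answer: none

Derivation:
s_0={q,r,s}: F(q)=True q=True
s_1={r,s}: F(q)=True q=False
s_2={r,s}: F(q)=True q=False
s_3={p,q,r,s}: F(q)=True q=True
s_4={q,r}: F(q)=True q=True
s_5={q,s}: F(q)=True q=True
G(F(q)) holds globally = True
No violation — formula holds at every position.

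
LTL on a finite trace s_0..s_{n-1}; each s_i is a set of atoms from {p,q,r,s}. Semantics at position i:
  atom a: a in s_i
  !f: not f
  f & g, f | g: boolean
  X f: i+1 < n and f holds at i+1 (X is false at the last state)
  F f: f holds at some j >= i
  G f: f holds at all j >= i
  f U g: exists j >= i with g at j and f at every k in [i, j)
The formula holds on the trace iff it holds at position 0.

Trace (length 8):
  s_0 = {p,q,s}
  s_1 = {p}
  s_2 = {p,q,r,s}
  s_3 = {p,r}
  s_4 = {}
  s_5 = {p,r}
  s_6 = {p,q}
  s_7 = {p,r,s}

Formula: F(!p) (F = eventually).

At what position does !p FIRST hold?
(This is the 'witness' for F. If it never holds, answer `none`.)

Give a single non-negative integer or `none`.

s_0={p,q,s}: !p=False p=True
s_1={p}: !p=False p=True
s_2={p,q,r,s}: !p=False p=True
s_3={p,r}: !p=False p=True
s_4={}: !p=True p=False
s_5={p,r}: !p=False p=True
s_6={p,q}: !p=False p=True
s_7={p,r,s}: !p=False p=True
F(!p) holds; first witness at position 4.

Answer: 4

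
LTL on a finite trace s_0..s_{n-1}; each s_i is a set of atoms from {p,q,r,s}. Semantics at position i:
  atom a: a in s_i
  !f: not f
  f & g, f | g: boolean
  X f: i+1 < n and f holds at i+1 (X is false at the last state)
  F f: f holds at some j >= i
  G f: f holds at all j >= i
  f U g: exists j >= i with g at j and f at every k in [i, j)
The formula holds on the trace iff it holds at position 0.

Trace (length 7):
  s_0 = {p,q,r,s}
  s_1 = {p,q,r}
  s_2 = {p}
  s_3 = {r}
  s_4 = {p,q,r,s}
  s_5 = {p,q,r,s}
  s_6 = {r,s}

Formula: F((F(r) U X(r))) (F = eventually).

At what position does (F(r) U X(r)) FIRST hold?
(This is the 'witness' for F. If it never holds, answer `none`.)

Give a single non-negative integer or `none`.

s_0={p,q,r,s}: (F(r) U X(r))=True F(r)=True r=True X(r)=True
s_1={p,q,r}: (F(r) U X(r))=True F(r)=True r=True X(r)=False
s_2={p}: (F(r) U X(r))=True F(r)=True r=False X(r)=True
s_3={r}: (F(r) U X(r))=True F(r)=True r=True X(r)=True
s_4={p,q,r,s}: (F(r) U X(r))=True F(r)=True r=True X(r)=True
s_5={p,q,r,s}: (F(r) U X(r))=True F(r)=True r=True X(r)=True
s_6={r,s}: (F(r) U X(r))=False F(r)=True r=True X(r)=False
F((F(r) U X(r))) holds; first witness at position 0.

Answer: 0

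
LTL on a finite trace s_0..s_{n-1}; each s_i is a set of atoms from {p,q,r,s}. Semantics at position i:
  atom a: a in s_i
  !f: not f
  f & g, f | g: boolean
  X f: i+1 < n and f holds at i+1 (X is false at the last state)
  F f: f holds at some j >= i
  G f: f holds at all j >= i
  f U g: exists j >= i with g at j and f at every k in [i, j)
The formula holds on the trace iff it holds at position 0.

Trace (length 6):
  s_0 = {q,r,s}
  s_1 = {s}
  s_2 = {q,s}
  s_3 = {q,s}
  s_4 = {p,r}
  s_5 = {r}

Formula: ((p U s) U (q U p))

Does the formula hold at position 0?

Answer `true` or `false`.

s_0={q,r,s}: ((p U s) U (q U p))=True (p U s)=True p=False s=True (q U p)=False q=True
s_1={s}: ((p U s) U (q U p))=True (p U s)=True p=False s=True (q U p)=False q=False
s_2={q,s}: ((p U s) U (q U p))=True (p U s)=True p=False s=True (q U p)=True q=True
s_3={q,s}: ((p U s) U (q U p))=True (p U s)=True p=False s=True (q U p)=True q=True
s_4={p,r}: ((p U s) U (q U p))=True (p U s)=False p=True s=False (q U p)=True q=False
s_5={r}: ((p U s) U (q U p))=False (p U s)=False p=False s=False (q U p)=False q=False

Answer: true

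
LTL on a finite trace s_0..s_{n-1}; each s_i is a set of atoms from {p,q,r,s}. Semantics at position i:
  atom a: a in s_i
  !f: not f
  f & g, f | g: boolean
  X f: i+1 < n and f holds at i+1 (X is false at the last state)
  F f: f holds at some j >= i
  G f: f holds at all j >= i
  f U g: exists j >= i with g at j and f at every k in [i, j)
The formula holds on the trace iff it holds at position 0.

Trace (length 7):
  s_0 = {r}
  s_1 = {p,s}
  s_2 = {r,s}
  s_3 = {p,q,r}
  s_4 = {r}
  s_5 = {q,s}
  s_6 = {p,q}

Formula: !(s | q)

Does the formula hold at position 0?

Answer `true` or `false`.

s_0={r}: !(s | q)=True (s | q)=False s=False q=False
s_1={p,s}: !(s | q)=False (s | q)=True s=True q=False
s_2={r,s}: !(s | q)=False (s | q)=True s=True q=False
s_3={p,q,r}: !(s | q)=False (s | q)=True s=False q=True
s_4={r}: !(s | q)=True (s | q)=False s=False q=False
s_5={q,s}: !(s | q)=False (s | q)=True s=True q=True
s_6={p,q}: !(s | q)=False (s | q)=True s=False q=True

Answer: true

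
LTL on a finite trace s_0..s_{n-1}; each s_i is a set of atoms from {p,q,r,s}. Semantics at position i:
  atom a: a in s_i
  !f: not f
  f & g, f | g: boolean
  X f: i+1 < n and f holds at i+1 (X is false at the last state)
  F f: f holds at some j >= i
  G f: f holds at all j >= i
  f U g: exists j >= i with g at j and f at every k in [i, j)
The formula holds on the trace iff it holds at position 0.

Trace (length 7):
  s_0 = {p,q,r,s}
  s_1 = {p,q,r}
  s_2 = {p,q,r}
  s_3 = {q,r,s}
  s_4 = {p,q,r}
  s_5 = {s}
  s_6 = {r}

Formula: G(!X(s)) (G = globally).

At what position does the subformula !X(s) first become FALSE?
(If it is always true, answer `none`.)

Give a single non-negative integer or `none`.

Answer: 2

Derivation:
s_0={p,q,r,s}: !X(s)=True X(s)=False s=True
s_1={p,q,r}: !X(s)=True X(s)=False s=False
s_2={p,q,r}: !X(s)=False X(s)=True s=False
s_3={q,r,s}: !X(s)=True X(s)=False s=True
s_4={p,q,r}: !X(s)=False X(s)=True s=False
s_5={s}: !X(s)=True X(s)=False s=True
s_6={r}: !X(s)=True X(s)=False s=False
G(!X(s)) holds globally = False
First violation at position 2.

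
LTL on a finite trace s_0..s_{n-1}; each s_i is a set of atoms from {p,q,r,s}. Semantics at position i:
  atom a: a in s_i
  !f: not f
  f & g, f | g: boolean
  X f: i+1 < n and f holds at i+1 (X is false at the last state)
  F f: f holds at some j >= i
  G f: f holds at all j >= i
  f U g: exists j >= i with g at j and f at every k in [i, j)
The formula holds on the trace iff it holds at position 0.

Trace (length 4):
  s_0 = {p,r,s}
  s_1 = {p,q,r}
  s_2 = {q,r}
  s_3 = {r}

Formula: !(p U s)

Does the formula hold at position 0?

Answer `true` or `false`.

Answer: false

Derivation:
s_0={p,r,s}: !(p U s)=False (p U s)=True p=True s=True
s_1={p,q,r}: !(p U s)=True (p U s)=False p=True s=False
s_2={q,r}: !(p U s)=True (p U s)=False p=False s=False
s_3={r}: !(p U s)=True (p U s)=False p=False s=False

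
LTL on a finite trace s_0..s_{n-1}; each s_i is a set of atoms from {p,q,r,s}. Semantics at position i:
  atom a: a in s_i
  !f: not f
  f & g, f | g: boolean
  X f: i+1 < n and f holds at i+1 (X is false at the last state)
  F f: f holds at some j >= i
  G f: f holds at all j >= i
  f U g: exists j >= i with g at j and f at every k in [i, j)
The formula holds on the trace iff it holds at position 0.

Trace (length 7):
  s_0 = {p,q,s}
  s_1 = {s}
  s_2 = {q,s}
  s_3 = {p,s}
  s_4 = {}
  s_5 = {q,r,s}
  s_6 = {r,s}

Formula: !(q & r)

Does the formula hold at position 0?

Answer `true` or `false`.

Answer: true

Derivation:
s_0={p,q,s}: !(q & r)=True (q & r)=False q=True r=False
s_1={s}: !(q & r)=True (q & r)=False q=False r=False
s_2={q,s}: !(q & r)=True (q & r)=False q=True r=False
s_3={p,s}: !(q & r)=True (q & r)=False q=False r=False
s_4={}: !(q & r)=True (q & r)=False q=False r=False
s_5={q,r,s}: !(q & r)=False (q & r)=True q=True r=True
s_6={r,s}: !(q & r)=True (q & r)=False q=False r=True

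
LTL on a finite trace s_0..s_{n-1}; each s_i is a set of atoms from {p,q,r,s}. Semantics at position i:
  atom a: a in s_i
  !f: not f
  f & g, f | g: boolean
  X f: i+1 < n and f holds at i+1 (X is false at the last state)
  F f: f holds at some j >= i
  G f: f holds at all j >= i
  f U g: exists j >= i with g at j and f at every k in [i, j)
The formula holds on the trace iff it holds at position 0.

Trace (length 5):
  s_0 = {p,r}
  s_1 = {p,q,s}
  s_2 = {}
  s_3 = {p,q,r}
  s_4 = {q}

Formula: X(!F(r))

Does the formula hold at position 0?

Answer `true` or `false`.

Answer: false

Derivation:
s_0={p,r}: X(!F(r))=False !F(r)=False F(r)=True r=True
s_1={p,q,s}: X(!F(r))=False !F(r)=False F(r)=True r=False
s_2={}: X(!F(r))=False !F(r)=False F(r)=True r=False
s_3={p,q,r}: X(!F(r))=True !F(r)=False F(r)=True r=True
s_4={q}: X(!F(r))=False !F(r)=True F(r)=False r=False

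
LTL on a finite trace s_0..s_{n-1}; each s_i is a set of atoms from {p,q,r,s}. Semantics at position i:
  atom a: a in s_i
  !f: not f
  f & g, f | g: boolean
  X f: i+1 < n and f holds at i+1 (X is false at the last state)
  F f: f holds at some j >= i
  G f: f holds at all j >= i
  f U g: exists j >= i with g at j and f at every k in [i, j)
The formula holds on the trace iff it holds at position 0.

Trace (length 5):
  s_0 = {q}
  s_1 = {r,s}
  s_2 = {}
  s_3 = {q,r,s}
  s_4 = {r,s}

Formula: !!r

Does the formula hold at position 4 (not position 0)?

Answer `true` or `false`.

Answer: true

Derivation:
s_0={q}: !!r=False !r=True r=False
s_1={r,s}: !!r=True !r=False r=True
s_2={}: !!r=False !r=True r=False
s_3={q,r,s}: !!r=True !r=False r=True
s_4={r,s}: !!r=True !r=False r=True
Evaluating at position 4: result = True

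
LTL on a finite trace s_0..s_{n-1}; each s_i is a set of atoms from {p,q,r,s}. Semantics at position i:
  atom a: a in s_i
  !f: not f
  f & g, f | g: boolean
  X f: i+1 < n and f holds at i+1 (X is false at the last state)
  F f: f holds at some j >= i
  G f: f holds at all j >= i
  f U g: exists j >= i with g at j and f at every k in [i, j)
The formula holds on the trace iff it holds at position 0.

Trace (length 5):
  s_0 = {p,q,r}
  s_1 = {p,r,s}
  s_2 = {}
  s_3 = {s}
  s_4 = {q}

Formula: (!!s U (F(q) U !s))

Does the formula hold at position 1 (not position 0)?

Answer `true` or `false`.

s_0={p,q,r}: (!!s U (F(q) U !s))=True !!s=False !s=True s=False (F(q) U !s)=True F(q)=True q=True
s_1={p,r,s}: (!!s U (F(q) U !s))=True !!s=True !s=False s=True (F(q) U !s)=True F(q)=True q=False
s_2={}: (!!s U (F(q) U !s))=True !!s=False !s=True s=False (F(q) U !s)=True F(q)=True q=False
s_3={s}: (!!s U (F(q) U !s))=True !!s=True !s=False s=True (F(q) U !s)=True F(q)=True q=False
s_4={q}: (!!s U (F(q) U !s))=True !!s=False !s=True s=False (F(q) U !s)=True F(q)=True q=True
Evaluating at position 1: result = True

Answer: true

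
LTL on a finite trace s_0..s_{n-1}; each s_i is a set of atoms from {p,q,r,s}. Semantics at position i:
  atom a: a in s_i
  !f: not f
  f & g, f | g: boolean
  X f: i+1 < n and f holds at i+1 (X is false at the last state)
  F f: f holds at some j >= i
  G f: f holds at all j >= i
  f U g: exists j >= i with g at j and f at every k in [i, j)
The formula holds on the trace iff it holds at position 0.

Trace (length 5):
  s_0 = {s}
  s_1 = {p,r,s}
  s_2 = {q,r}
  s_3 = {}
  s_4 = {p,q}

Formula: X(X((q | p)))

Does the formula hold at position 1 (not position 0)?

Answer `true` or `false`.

s_0={s}: X(X((q | p)))=True X((q | p))=True (q | p)=False q=False p=False
s_1={p,r,s}: X(X((q | p)))=False X((q | p))=True (q | p)=True q=False p=True
s_2={q,r}: X(X((q | p)))=True X((q | p))=False (q | p)=True q=True p=False
s_3={}: X(X((q | p)))=False X((q | p))=True (q | p)=False q=False p=False
s_4={p,q}: X(X((q | p)))=False X((q | p))=False (q | p)=True q=True p=True
Evaluating at position 1: result = False

Answer: false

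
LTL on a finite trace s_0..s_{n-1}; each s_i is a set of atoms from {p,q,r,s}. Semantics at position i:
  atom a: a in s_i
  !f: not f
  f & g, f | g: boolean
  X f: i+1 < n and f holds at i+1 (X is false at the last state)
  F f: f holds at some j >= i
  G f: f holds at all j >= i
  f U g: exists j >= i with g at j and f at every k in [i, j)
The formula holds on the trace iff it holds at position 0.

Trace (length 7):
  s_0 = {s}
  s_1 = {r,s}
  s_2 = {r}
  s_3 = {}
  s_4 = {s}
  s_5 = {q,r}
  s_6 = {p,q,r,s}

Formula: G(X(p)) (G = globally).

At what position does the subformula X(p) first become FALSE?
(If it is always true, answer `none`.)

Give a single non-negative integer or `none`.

s_0={s}: X(p)=False p=False
s_1={r,s}: X(p)=False p=False
s_2={r}: X(p)=False p=False
s_3={}: X(p)=False p=False
s_4={s}: X(p)=False p=False
s_5={q,r}: X(p)=True p=False
s_6={p,q,r,s}: X(p)=False p=True
G(X(p)) holds globally = False
First violation at position 0.

Answer: 0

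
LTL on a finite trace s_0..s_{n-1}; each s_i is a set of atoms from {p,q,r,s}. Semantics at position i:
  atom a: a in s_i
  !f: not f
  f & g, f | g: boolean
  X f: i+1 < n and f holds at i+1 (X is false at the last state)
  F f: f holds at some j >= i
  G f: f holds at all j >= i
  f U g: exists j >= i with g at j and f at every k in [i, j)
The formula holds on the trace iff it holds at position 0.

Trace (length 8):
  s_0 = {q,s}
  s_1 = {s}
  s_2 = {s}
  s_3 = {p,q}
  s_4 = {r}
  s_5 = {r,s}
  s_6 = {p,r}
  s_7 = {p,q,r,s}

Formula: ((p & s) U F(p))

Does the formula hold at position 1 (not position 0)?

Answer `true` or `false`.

Answer: true

Derivation:
s_0={q,s}: ((p & s) U F(p))=True (p & s)=False p=False s=True F(p)=True
s_1={s}: ((p & s) U F(p))=True (p & s)=False p=False s=True F(p)=True
s_2={s}: ((p & s) U F(p))=True (p & s)=False p=False s=True F(p)=True
s_3={p,q}: ((p & s) U F(p))=True (p & s)=False p=True s=False F(p)=True
s_4={r}: ((p & s) U F(p))=True (p & s)=False p=False s=False F(p)=True
s_5={r,s}: ((p & s) U F(p))=True (p & s)=False p=False s=True F(p)=True
s_6={p,r}: ((p & s) U F(p))=True (p & s)=False p=True s=False F(p)=True
s_7={p,q,r,s}: ((p & s) U F(p))=True (p & s)=True p=True s=True F(p)=True
Evaluating at position 1: result = True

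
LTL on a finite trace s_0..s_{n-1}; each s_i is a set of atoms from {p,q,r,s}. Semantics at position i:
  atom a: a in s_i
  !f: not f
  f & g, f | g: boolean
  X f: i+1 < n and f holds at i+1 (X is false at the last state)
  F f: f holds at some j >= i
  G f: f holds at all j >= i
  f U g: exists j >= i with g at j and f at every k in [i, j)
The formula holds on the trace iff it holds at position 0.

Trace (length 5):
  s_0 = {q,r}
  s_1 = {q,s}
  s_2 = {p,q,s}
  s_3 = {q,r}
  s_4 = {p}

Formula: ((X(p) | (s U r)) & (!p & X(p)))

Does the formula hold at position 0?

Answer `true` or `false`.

Answer: false

Derivation:
s_0={q,r}: ((X(p) | (s U r)) & (!p & X(p)))=False (X(p) | (s U r))=True X(p)=False p=False (s U r)=True s=False r=True (!p & X(p))=False !p=True
s_1={q,s}: ((X(p) | (s U r)) & (!p & X(p)))=True (X(p) | (s U r))=True X(p)=True p=False (s U r)=True s=True r=False (!p & X(p))=True !p=True
s_2={p,q,s}: ((X(p) | (s U r)) & (!p & X(p)))=False (X(p) | (s U r))=True X(p)=False p=True (s U r)=True s=True r=False (!p & X(p))=False !p=False
s_3={q,r}: ((X(p) | (s U r)) & (!p & X(p)))=True (X(p) | (s U r))=True X(p)=True p=False (s U r)=True s=False r=True (!p & X(p))=True !p=True
s_4={p}: ((X(p) | (s U r)) & (!p & X(p)))=False (X(p) | (s U r))=False X(p)=False p=True (s U r)=False s=False r=False (!p & X(p))=False !p=False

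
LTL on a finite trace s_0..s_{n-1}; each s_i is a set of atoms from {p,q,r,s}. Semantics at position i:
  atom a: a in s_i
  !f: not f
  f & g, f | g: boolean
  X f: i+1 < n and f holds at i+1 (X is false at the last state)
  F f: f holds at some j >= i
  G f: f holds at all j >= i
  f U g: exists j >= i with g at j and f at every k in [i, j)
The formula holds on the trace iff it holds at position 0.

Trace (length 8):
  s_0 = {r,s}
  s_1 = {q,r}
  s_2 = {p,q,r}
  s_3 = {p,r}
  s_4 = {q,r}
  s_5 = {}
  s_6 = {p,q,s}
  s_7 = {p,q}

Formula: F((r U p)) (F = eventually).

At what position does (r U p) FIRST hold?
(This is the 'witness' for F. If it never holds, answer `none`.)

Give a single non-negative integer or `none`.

Answer: 0

Derivation:
s_0={r,s}: (r U p)=True r=True p=False
s_1={q,r}: (r U p)=True r=True p=False
s_2={p,q,r}: (r U p)=True r=True p=True
s_3={p,r}: (r U p)=True r=True p=True
s_4={q,r}: (r U p)=False r=True p=False
s_5={}: (r U p)=False r=False p=False
s_6={p,q,s}: (r U p)=True r=False p=True
s_7={p,q}: (r U p)=True r=False p=True
F((r U p)) holds; first witness at position 0.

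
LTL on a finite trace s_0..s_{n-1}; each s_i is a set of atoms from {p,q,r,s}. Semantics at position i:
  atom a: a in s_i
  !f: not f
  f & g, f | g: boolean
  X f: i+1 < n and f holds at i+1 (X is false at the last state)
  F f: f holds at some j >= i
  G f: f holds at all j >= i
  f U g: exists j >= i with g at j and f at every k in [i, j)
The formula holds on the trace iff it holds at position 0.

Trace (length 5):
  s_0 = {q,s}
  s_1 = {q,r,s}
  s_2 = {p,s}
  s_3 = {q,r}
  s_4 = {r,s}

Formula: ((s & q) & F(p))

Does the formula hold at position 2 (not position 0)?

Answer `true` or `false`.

Answer: false

Derivation:
s_0={q,s}: ((s & q) & F(p))=True (s & q)=True s=True q=True F(p)=True p=False
s_1={q,r,s}: ((s & q) & F(p))=True (s & q)=True s=True q=True F(p)=True p=False
s_2={p,s}: ((s & q) & F(p))=False (s & q)=False s=True q=False F(p)=True p=True
s_3={q,r}: ((s & q) & F(p))=False (s & q)=False s=False q=True F(p)=False p=False
s_4={r,s}: ((s & q) & F(p))=False (s & q)=False s=True q=False F(p)=False p=False
Evaluating at position 2: result = False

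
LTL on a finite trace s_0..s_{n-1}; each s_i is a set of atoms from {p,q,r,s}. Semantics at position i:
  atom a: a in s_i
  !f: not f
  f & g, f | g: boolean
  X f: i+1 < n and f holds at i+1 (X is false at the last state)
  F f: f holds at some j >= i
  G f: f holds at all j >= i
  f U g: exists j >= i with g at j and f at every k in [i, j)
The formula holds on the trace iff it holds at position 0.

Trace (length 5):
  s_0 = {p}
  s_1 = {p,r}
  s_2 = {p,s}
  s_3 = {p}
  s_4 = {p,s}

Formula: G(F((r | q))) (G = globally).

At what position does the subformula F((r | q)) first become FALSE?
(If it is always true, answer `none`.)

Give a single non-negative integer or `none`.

Answer: 2

Derivation:
s_0={p}: F((r | q))=True (r | q)=False r=False q=False
s_1={p,r}: F((r | q))=True (r | q)=True r=True q=False
s_2={p,s}: F((r | q))=False (r | q)=False r=False q=False
s_3={p}: F((r | q))=False (r | q)=False r=False q=False
s_4={p,s}: F((r | q))=False (r | q)=False r=False q=False
G(F((r | q))) holds globally = False
First violation at position 2.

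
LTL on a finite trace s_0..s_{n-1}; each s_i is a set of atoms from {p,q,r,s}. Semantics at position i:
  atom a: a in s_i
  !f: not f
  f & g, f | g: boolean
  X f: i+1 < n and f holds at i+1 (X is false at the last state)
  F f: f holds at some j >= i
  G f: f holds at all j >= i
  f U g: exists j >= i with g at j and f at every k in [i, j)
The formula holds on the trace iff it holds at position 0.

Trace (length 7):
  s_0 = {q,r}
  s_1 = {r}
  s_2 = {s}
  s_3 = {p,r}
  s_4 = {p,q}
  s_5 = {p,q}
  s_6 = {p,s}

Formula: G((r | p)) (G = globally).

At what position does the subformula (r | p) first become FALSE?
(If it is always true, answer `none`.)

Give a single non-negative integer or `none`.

Answer: 2

Derivation:
s_0={q,r}: (r | p)=True r=True p=False
s_1={r}: (r | p)=True r=True p=False
s_2={s}: (r | p)=False r=False p=False
s_3={p,r}: (r | p)=True r=True p=True
s_4={p,q}: (r | p)=True r=False p=True
s_5={p,q}: (r | p)=True r=False p=True
s_6={p,s}: (r | p)=True r=False p=True
G((r | p)) holds globally = False
First violation at position 2.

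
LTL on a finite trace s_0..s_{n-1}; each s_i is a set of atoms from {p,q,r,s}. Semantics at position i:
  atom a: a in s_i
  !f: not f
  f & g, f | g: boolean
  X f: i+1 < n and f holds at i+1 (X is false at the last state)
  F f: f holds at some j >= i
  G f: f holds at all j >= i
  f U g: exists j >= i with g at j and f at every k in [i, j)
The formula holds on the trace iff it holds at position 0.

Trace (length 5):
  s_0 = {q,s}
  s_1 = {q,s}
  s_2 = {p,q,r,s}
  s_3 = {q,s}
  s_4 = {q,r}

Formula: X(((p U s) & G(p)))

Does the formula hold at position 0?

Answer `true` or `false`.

Answer: false

Derivation:
s_0={q,s}: X(((p U s) & G(p)))=False ((p U s) & G(p))=False (p U s)=True p=False s=True G(p)=False
s_1={q,s}: X(((p U s) & G(p)))=False ((p U s) & G(p))=False (p U s)=True p=False s=True G(p)=False
s_2={p,q,r,s}: X(((p U s) & G(p)))=False ((p U s) & G(p))=False (p U s)=True p=True s=True G(p)=False
s_3={q,s}: X(((p U s) & G(p)))=False ((p U s) & G(p))=False (p U s)=True p=False s=True G(p)=False
s_4={q,r}: X(((p U s) & G(p)))=False ((p U s) & G(p))=False (p U s)=False p=False s=False G(p)=False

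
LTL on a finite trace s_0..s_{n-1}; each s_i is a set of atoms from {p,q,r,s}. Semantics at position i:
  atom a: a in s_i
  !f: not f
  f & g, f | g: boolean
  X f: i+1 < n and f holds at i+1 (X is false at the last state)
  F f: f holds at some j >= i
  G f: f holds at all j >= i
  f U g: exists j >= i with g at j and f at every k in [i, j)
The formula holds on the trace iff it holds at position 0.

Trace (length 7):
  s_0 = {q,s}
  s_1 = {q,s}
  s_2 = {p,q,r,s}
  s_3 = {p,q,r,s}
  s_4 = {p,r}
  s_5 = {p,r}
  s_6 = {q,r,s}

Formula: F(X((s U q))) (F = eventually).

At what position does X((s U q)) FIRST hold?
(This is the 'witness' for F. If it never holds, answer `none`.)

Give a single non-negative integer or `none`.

s_0={q,s}: X((s U q))=True (s U q)=True s=True q=True
s_1={q,s}: X((s U q))=True (s U q)=True s=True q=True
s_2={p,q,r,s}: X((s U q))=True (s U q)=True s=True q=True
s_3={p,q,r,s}: X((s U q))=False (s U q)=True s=True q=True
s_4={p,r}: X((s U q))=False (s U q)=False s=False q=False
s_5={p,r}: X((s U q))=True (s U q)=False s=False q=False
s_6={q,r,s}: X((s U q))=False (s U q)=True s=True q=True
F(X((s U q))) holds; first witness at position 0.

Answer: 0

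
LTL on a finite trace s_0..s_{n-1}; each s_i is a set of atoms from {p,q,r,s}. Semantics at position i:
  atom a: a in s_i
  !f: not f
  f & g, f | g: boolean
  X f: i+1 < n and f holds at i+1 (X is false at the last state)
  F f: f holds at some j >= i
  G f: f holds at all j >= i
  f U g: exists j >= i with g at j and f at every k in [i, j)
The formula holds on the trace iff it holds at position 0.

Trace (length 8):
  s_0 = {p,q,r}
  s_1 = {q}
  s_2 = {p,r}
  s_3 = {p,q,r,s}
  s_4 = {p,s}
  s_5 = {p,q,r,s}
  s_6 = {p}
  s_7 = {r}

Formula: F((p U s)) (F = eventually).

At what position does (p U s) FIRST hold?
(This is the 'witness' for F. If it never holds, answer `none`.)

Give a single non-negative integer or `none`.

Answer: 2

Derivation:
s_0={p,q,r}: (p U s)=False p=True s=False
s_1={q}: (p U s)=False p=False s=False
s_2={p,r}: (p U s)=True p=True s=False
s_3={p,q,r,s}: (p U s)=True p=True s=True
s_4={p,s}: (p U s)=True p=True s=True
s_5={p,q,r,s}: (p U s)=True p=True s=True
s_6={p}: (p U s)=False p=True s=False
s_7={r}: (p U s)=False p=False s=False
F((p U s)) holds; first witness at position 2.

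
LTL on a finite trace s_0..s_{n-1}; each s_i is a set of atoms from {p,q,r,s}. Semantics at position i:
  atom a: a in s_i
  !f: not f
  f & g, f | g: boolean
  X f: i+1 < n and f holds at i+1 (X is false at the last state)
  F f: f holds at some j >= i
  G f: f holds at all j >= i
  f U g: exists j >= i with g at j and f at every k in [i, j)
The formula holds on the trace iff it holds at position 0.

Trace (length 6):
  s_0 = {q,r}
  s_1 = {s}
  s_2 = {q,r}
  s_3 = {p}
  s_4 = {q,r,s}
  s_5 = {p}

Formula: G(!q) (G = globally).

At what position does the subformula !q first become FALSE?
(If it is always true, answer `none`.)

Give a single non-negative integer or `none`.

Answer: 0

Derivation:
s_0={q,r}: !q=False q=True
s_1={s}: !q=True q=False
s_2={q,r}: !q=False q=True
s_3={p}: !q=True q=False
s_4={q,r,s}: !q=False q=True
s_5={p}: !q=True q=False
G(!q) holds globally = False
First violation at position 0.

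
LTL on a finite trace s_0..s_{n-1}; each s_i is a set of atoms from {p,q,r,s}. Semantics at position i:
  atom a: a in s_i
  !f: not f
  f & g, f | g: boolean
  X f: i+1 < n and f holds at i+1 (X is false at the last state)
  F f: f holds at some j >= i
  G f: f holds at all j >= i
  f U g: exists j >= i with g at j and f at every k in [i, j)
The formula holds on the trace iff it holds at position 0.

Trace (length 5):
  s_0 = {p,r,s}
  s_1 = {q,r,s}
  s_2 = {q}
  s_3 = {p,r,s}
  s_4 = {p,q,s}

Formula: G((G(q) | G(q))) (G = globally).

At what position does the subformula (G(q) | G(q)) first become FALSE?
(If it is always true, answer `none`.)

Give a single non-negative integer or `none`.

Answer: 0

Derivation:
s_0={p,r,s}: (G(q) | G(q))=False G(q)=False q=False
s_1={q,r,s}: (G(q) | G(q))=False G(q)=False q=True
s_2={q}: (G(q) | G(q))=False G(q)=False q=True
s_3={p,r,s}: (G(q) | G(q))=False G(q)=False q=False
s_4={p,q,s}: (G(q) | G(q))=True G(q)=True q=True
G((G(q) | G(q))) holds globally = False
First violation at position 0.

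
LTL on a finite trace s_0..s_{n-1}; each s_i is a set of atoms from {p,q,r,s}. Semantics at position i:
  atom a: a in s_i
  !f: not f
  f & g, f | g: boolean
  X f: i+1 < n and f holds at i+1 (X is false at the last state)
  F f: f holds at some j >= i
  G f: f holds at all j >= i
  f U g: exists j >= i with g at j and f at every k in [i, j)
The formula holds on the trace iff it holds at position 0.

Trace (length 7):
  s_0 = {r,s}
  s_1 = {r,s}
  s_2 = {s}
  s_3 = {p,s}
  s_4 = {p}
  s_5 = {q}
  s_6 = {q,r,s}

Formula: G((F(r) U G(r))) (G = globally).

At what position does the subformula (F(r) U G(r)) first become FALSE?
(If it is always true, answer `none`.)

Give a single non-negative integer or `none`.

s_0={r,s}: (F(r) U G(r))=True F(r)=True r=True G(r)=False
s_1={r,s}: (F(r) U G(r))=True F(r)=True r=True G(r)=False
s_2={s}: (F(r) U G(r))=True F(r)=True r=False G(r)=False
s_3={p,s}: (F(r) U G(r))=True F(r)=True r=False G(r)=False
s_4={p}: (F(r) U G(r))=True F(r)=True r=False G(r)=False
s_5={q}: (F(r) U G(r))=True F(r)=True r=False G(r)=False
s_6={q,r,s}: (F(r) U G(r))=True F(r)=True r=True G(r)=True
G((F(r) U G(r))) holds globally = True
No violation — formula holds at every position.

Answer: none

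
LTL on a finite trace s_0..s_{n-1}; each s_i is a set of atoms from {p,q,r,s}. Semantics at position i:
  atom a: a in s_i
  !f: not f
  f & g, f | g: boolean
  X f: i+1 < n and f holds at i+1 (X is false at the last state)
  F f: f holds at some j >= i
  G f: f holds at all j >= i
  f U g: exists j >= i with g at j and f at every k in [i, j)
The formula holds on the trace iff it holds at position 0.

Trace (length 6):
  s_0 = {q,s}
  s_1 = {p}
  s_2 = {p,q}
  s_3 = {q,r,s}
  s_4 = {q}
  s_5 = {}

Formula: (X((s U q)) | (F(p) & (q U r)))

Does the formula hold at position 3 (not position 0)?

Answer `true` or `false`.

Answer: true

Derivation:
s_0={q,s}: (X((s U q)) | (F(p) & (q U r)))=False X((s U q))=False (s U q)=True s=True q=True (F(p) & (q U r))=False F(p)=True p=False (q U r)=False r=False
s_1={p}: (X((s U q)) | (F(p) & (q U r)))=True X((s U q))=True (s U q)=False s=False q=False (F(p) & (q U r))=False F(p)=True p=True (q U r)=False r=False
s_2={p,q}: (X((s U q)) | (F(p) & (q U r)))=True X((s U q))=True (s U q)=True s=False q=True (F(p) & (q U r))=True F(p)=True p=True (q U r)=True r=False
s_3={q,r,s}: (X((s U q)) | (F(p) & (q U r)))=True X((s U q))=True (s U q)=True s=True q=True (F(p) & (q U r))=False F(p)=False p=False (q U r)=True r=True
s_4={q}: (X((s U q)) | (F(p) & (q U r)))=False X((s U q))=False (s U q)=True s=False q=True (F(p) & (q U r))=False F(p)=False p=False (q U r)=False r=False
s_5={}: (X((s U q)) | (F(p) & (q U r)))=False X((s U q))=False (s U q)=False s=False q=False (F(p) & (q U r))=False F(p)=False p=False (q U r)=False r=False
Evaluating at position 3: result = True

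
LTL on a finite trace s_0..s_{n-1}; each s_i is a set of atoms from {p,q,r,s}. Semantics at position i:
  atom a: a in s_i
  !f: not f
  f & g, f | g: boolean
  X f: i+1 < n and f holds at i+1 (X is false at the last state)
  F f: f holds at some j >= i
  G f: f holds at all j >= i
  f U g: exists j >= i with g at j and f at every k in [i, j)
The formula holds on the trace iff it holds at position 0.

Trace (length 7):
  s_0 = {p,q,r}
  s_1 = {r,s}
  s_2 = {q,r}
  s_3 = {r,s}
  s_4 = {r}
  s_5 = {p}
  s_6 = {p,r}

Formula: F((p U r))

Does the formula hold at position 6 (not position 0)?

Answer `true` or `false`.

s_0={p,q,r}: F((p U r))=True (p U r)=True p=True r=True
s_1={r,s}: F((p U r))=True (p U r)=True p=False r=True
s_2={q,r}: F((p U r))=True (p U r)=True p=False r=True
s_3={r,s}: F((p U r))=True (p U r)=True p=False r=True
s_4={r}: F((p U r))=True (p U r)=True p=False r=True
s_5={p}: F((p U r))=True (p U r)=True p=True r=False
s_6={p,r}: F((p U r))=True (p U r)=True p=True r=True
Evaluating at position 6: result = True

Answer: true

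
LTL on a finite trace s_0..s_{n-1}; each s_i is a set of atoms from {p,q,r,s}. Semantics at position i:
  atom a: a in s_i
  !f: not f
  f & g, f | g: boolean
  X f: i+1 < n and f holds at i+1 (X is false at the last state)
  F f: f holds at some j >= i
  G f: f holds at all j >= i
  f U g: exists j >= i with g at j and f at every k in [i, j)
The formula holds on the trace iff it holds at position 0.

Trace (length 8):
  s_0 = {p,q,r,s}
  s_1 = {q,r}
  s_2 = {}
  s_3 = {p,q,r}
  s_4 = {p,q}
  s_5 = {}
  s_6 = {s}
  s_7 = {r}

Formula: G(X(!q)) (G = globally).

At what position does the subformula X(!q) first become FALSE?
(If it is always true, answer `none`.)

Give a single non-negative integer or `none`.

Answer: 0

Derivation:
s_0={p,q,r,s}: X(!q)=False !q=False q=True
s_1={q,r}: X(!q)=True !q=False q=True
s_2={}: X(!q)=False !q=True q=False
s_3={p,q,r}: X(!q)=False !q=False q=True
s_4={p,q}: X(!q)=True !q=False q=True
s_5={}: X(!q)=True !q=True q=False
s_6={s}: X(!q)=True !q=True q=False
s_7={r}: X(!q)=False !q=True q=False
G(X(!q)) holds globally = False
First violation at position 0.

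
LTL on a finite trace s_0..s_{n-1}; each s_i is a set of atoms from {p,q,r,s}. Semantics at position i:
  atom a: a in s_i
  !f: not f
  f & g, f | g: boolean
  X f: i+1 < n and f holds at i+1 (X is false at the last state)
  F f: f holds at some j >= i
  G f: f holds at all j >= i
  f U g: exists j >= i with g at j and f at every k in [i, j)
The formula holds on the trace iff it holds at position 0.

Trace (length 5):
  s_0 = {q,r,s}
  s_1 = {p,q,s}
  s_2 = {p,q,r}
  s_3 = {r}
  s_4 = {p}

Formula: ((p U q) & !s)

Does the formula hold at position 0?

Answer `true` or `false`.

Answer: false

Derivation:
s_0={q,r,s}: ((p U q) & !s)=False (p U q)=True p=False q=True !s=False s=True
s_1={p,q,s}: ((p U q) & !s)=False (p U q)=True p=True q=True !s=False s=True
s_2={p,q,r}: ((p U q) & !s)=True (p U q)=True p=True q=True !s=True s=False
s_3={r}: ((p U q) & !s)=False (p U q)=False p=False q=False !s=True s=False
s_4={p}: ((p U q) & !s)=False (p U q)=False p=True q=False !s=True s=False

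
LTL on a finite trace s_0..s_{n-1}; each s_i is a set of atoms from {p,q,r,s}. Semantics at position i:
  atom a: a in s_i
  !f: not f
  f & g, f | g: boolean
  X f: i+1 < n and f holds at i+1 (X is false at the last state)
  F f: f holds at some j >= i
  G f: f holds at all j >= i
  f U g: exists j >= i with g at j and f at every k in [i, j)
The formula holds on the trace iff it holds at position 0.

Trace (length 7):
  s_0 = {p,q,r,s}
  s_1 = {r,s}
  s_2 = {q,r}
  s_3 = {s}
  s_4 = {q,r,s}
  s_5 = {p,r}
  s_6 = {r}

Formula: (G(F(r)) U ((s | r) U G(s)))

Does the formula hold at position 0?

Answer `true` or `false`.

Answer: false

Derivation:
s_0={p,q,r,s}: (G(F(r)) U ((s | r) U G(s)))=False G(F(r))=True F(r)=True r=True ((s | r) U G(s))=False (s | r)=True s=True G(s)=False
s_1={r,s}: (G(F(r)) U ((s | r) U G(s)))=False G(F(r))=True F(r)=True r=True ((s | r) U G(s))=False (s | r)=True s=True G(s)=False
s_2={q,r}: (G(F(r)) U ((s | r) U G(s)))=False G(F(r))=True F(r)=True r=True ((s | r) U G(s))=False (s | r)=True s=False G(s)=False
s_3={s}: (G(F(r)) U ((s | r) U G(s)))=False G(F(r))=True F(r)=True r=False ((s | r) U G(s))=False (s | r)=True s=True G(s)=False
s_4={q,r,s}: (G(F(r)) U ((s | r) U G(s)))=False G(F(r))=True F(r)=True r=True ((s | r) U G(s))=False (s | r)=True s=True G(s)=False
s_5={p,r}: (G(F(r)) U ((s | r) U G(s)))=False G(F(r))=True F(r)=True r=True ((s | r) U G(s))=False (s | r)=True s=False G(s)=False
s_6={r}: (G(F(r)) U ((s | r) U G(s)))=False G(F(r))=True F(r)=True r=True ((s | r) U G(s))=False (s | r)=True s=False G(s)=False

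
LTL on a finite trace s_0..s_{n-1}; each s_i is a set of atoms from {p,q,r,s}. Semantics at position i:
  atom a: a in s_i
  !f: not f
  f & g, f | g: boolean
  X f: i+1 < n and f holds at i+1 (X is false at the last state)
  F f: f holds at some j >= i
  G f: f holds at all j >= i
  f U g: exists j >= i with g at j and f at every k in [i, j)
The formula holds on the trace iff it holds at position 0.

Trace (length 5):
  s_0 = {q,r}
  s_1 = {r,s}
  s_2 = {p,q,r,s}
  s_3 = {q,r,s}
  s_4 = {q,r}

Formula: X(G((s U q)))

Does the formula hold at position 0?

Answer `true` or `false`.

s_0={q,r}: X(G((s U q)))=True G((s U q))=True (s U q)=True s=False q=True
s_1={r,s}: X(G((s U q)))=True G((s U q))=True (s U q)=True s=True q=False
s_2={p,q,r,s}: X(G((s U q)))=True G((s U q))=True (s U q)=True s=True q=True
s_3={q,r,s}: X(G((s U q)))=True G((s U q))=True (s U q)=True s=True q=True
s_4={q,r}: X(G((s U q)))=False G((s U q))=True (s U q)=True s=False q=True

Answer: true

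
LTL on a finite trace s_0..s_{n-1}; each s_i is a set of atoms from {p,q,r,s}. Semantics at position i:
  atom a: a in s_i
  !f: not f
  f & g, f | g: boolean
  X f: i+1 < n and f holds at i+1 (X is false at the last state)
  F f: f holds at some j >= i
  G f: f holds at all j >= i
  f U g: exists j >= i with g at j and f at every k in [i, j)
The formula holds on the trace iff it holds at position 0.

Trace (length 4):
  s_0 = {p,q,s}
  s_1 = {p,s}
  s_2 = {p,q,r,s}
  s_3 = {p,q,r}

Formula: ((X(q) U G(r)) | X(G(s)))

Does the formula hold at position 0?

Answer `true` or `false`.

s_0={p,q,s}: ((X(q) U G(r)) | X(G(s)))=False (X(q) U G(r))=False X(q)=False q=True G(r)=False r=False X(G(s))=False G(s)=False s=True
s_1={p,s}: ((X(q) U G(r)) | X(G(s)))=True (X(q) U G(r))=True X(q)=True q=False G(r)=False r=False X(G(s))=False G(s)=False s=True
s_2={p,q,r,s}: ((X(q) U G(r)) | X(G(s)))=True (X(q) U G(r))=True X(q)=True q=True G(r)=True r=True X(G(s))=False G(s)=False s=True
s_3={p,q,r}: ((X(q) U G(r)) | X(G(s)))=True (X(q) U G(r))=True X(q)=False q=True G(r)=True r=True X(G(s))=False G(s)=False s=False

Answer: false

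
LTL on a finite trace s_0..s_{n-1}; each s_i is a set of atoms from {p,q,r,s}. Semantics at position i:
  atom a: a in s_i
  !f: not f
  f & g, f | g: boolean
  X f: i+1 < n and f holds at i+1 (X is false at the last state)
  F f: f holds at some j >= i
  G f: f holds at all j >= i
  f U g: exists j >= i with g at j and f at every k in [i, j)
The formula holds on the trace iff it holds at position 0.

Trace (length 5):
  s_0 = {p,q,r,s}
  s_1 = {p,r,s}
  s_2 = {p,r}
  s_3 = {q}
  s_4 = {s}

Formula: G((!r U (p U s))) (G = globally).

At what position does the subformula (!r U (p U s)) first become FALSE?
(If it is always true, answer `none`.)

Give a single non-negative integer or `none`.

s_0={p,q,r,s}: (!r U (p U s))=True !r=False r=True (p U s)=True p=True s=True
s_1={p,r,s}: (!r U (p U s))=True !r=False r=True (p U s)=True p=True s=True
s_2={p,r}: (!r U (p U s))=False !r=False r=True (p U s)=False p=True s=False
s_3={q}: (!r U (p U s))=True !r=True r=False (p U s)=False p=False s=False
s_4={s}: (!r U (p U s))=True !r=True r=False (p U s)=True p=False s=True
G((!r U (p U s))) holds globally = False
First violation at position 2.

Answer: 2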